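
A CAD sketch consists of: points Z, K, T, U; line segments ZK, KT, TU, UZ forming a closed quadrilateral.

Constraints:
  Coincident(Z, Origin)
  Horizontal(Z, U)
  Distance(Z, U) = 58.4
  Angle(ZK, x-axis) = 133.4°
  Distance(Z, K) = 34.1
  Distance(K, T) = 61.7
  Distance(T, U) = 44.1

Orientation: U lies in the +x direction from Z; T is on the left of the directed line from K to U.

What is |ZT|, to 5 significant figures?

53.159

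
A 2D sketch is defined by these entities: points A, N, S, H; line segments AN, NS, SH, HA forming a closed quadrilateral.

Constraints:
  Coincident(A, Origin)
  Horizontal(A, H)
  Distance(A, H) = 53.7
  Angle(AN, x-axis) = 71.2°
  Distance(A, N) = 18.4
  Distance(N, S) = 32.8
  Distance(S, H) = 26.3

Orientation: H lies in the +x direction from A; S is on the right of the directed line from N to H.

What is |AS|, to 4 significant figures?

29.01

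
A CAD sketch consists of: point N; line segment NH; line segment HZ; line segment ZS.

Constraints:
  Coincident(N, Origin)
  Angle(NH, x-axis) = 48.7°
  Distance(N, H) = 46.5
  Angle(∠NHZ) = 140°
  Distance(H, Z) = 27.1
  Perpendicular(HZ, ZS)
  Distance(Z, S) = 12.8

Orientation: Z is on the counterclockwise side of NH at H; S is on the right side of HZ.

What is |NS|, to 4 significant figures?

75.87

N is at the origin; NH runs at 48.7° with length 46.5, so H = 46.5·(cos 48.7°, sin 48.7°) = (30.69, 34.93). ∠NHZ = 140.0°, so HZ runs at 48.7° + (180° − 140.0°) = 88.70° from the x-axis; with |HZ| = 27.1, Z = H + 27.1·(cos 88.70°, sin 88.70°) = (31.30, 62.03). HZ ⟂ ZS; with |ZS| = 12.8 on the right of HZ, S = Z + 12.8·(0.9997, -0.02269) = (44.10, 61.74). Then |NS| = |S − N| = 75.87.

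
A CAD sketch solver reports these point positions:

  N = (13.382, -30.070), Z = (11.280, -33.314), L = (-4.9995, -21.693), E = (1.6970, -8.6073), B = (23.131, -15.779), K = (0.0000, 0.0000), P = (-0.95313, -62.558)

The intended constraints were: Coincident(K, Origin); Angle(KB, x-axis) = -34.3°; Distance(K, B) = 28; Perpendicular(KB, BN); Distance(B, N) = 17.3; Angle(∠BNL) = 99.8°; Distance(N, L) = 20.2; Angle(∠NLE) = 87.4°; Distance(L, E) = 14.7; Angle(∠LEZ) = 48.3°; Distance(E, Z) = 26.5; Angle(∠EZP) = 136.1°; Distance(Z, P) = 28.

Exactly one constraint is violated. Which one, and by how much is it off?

Distance(Z, P) = 28 — off by 3.70.

K = (0.00, 0.00) ✓; KB at -34.30° ✓; |KB| = 28.00 ✓; ∠(KB, BN) = 90.00° ✓; |BN| = 17.30 ✓; ∠BNL = 99.80° ✓; |NL| = 20.20 ✓; ∠NLE = 87.40° ✓; |LE| = 14.70 ✓; ∠LEZ = 48.30° ✓; |EZ| = 26.50 ✓; ∠EZP = 136.1° ✓; |ZP| = 31.70 ✗.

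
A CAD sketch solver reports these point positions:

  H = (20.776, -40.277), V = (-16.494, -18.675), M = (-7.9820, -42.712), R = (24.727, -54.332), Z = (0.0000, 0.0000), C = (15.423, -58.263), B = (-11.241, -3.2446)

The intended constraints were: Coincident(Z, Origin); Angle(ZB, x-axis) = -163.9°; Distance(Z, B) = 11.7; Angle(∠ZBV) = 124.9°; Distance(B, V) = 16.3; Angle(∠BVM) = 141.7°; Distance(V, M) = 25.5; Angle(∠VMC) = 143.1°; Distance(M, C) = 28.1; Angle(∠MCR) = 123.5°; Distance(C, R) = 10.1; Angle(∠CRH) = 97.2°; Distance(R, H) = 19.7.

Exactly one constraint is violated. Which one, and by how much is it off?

Distance(R, H) = 19.7 — off by 5.10.

Z = (0.00, 0.00) ✓; ZB at -163.9° ✓; |ZB| = 11.70 ✓; ∠ZBV = 124.9° ✓; |BV| = 16.30 ✓; ∠BVM = 141.7° ✓; |VM| = 25.50 ✓; ∠VMC = 143.1° ✓; |MC| = 28.10 ✓; ∠MCR = 123.5° ✓; |CR| = 10.10 ✓; ∠CRH = 97.20° ✓; |RH| = 14.60 ✗.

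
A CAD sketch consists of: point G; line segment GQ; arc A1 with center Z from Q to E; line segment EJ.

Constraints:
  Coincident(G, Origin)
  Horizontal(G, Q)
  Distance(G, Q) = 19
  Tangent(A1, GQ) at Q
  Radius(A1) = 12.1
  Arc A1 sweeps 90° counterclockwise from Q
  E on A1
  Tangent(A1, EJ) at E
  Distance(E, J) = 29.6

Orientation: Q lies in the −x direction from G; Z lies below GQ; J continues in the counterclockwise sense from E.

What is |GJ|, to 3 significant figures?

52.0

G is at the origin; G and Q share the same y with |GQ| = 19.0 and Q on the −x side, so Q = (-19.0, 0.00). A1 meets GQ tangentially, so ZQ is at right angles to GQ, so Z = Q + (0, -12.1) = (-19.0, -12.1). On A1, Q sits at bearing 90° from Z; a 90° counterclockwise sweep puts E at bearing 180°, so E = Z + 12.1·(cos 180°, sin 180°) = (-31.1, -12.1). Tangency of A1 to EJ means the radius ZE is perpendicular to EJ, so EJ runs along (−sin 180°, cos 180°); with |EJ| = 29.6, J = (-31.1, -41.7). Then |GJ| = |J − G| = 52.0.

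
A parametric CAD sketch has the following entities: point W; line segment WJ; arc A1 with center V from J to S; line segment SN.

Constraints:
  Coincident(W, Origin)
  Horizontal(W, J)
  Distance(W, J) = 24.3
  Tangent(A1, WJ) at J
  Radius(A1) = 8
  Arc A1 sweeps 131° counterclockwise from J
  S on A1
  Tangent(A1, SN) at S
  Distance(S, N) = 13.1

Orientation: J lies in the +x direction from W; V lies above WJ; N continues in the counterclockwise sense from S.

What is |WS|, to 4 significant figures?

33.10

W is at the origin; WJ is horizontal with |WJ| = 24.3 and J on the +x side, so J = (24.30, 0.000). Since A1 is tangent to WJ there, VJ ⟂ WJ, so V = J + (0, 8) = (24.30, 8.000). On A1, J sits at bearing -90° from V; a 131° counterclockwise sweep puts S at bearing 41°, so S = V + 8.0·(cos 41°, sin 41°) = (30.34, 13.25). Then |WS| = |S − W| = 33.10.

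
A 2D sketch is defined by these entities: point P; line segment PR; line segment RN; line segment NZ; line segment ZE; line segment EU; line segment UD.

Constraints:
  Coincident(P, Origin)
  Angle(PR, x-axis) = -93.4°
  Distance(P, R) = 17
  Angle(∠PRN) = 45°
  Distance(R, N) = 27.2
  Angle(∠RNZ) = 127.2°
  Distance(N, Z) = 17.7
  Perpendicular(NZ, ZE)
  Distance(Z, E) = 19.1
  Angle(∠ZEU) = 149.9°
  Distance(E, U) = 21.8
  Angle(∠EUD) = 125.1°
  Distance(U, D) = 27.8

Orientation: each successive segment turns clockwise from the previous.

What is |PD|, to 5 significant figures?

29.946

P is at the origin; PR runs at -93.4° with length 17.0, so R = (-1.0082, -16.970). ∠PRN = 45.0° gives RN at 131.60° from the x-axis; with |RN| = 27.2, N = (-19.067, 3.3700). ∠RNZ = 127.2° gives NZ at 78.800° from the x-axis; with |NZ| = 17.7, Z = (-15.629, 20.733). The perpendicularity gives ZE at right angles to NZ, so ZE runs at -11.200°; with |ZE| = 19.1, E = (3.1072, 17.023). ∠ZEU = 149.9° gives EU at -41.300° from the x-axis; with |EU| = 21.8, U = (19.485, 2.6350). ∠EUD = 125.1° gives UD at -96.200° from the x-axis; with |UD| = 27.8, D = (16.482, -25.002). Then |PD| = |D − P| = 29.946.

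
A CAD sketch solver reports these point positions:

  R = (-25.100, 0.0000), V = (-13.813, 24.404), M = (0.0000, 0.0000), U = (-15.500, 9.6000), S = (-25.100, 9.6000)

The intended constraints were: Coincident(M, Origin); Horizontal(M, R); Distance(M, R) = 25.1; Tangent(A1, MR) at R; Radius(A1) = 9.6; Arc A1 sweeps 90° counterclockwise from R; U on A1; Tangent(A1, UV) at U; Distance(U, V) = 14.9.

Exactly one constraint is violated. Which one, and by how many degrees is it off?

Tangent(A1, UV) at U — off by 6.50°.

M = (0.00, 0.00) ✓; M.y = 0.00, R.y = 0.00 ✓; |MR| = 25.10 ✓; ∠(SR, RM) = 90.00° ✓; |SR| = 9.600 ✓; bearing(S→U) − bearing(S→R) = 90.00° ✓; |SU| = 9.600 ✓; ∠(SU, UV) = 96.50° ✗; |UV| = 14.90 ✓.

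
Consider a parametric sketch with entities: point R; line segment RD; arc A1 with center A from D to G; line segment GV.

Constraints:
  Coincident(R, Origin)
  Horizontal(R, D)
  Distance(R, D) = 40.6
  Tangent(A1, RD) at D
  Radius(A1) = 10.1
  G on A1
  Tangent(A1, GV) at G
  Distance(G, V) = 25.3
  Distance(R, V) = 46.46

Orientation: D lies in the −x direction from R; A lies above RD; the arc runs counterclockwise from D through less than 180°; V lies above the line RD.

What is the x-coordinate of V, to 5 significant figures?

-30.222

R is at the origin; R and D share the same y with |RD| = 40.6 and D on the −x side, so D = (-40.600, 0.0000). Since A1 is tangent to RD there, AD ⟂ RD, so A = D + (0, 10.1) = (-40.600, 10.100). Since AG ⟂ GV (tangency), |AV| = √(10.1² + 25.3²) = 27.242 regardless of where G sits on A1. So V lies on both circle(R, 46.46) and circle(A, 27.242); the above-RD intersection is V = (-30.222, 35.287). G is the foot of the tangent from V: G = (-30.501, 9.9887).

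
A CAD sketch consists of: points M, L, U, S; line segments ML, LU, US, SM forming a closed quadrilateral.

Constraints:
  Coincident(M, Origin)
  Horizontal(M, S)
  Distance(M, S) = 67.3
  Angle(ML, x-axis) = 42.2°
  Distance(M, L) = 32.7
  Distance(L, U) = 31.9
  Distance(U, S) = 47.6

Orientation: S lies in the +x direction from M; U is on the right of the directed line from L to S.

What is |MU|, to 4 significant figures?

22.88

M is at the origin; M and S share the same y with |MS| = 67.3 and S in +x, so S = (67.3, 0). ML runs at 42.2° with |ML| = 32.7, so L = (24.22, 21.97). U is determined by |LU| = 31.9 and |US| = 47.6 together: it lies at the intersection of circle(L, 31.9) and circle(S, 47.6). With |LS| = 48.35, the foot of the radical line on LS is 11.27 from L and the perpendicular offset is √(31.9² − 11.27²) = 29.84. Taking the right-of-LS solution: U = (20.71, -9.740).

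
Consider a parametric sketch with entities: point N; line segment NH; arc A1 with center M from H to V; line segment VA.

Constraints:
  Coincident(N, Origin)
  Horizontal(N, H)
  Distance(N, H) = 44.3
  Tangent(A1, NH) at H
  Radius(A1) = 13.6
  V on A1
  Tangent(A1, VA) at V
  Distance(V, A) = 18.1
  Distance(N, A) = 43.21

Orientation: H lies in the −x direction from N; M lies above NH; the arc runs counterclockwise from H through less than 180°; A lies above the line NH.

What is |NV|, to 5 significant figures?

33.366

Checks: ∠(MH, HN) = 90.00° ✓; |MH| = 13.60 ✓; |MV| = 13.60 ✓; ∠(MV, VA) = 90.00° ✓; |VA| = 18.10 ✓; |NA| = 43.21 ✓.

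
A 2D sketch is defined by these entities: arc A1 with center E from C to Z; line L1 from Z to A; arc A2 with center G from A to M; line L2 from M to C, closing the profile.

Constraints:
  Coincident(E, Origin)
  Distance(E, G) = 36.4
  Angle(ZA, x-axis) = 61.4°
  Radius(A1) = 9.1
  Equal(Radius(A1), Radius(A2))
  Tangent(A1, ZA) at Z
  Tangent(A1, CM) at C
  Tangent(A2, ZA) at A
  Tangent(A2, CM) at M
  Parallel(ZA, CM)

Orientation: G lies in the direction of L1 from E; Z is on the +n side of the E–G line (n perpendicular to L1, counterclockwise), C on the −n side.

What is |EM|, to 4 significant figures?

37.52

The slot axis is L1's direction at 61.4°, so u = (cos 61.4°, sin 61.4°) = (0.4787, 0.8780) and n = (−sin 61.4°, cos 61.4°) = (-0.8780, 0.4787). E is at the origin and G lies 36.4 along u from E, so G = 36.4·u = (17.42, 31.96). Tangency of A1 to both parallel lines with radius 9.1 puts Z and C at E ± 9.1·n: Z = (-7.990, 4.356), C = (7.990, -4.356). Equal radii place A and M the same way about G: A = G + 9.1·n = (9.435, 36.31), M = G − 9.1·n = (25.41, 27.60). Then |EM| = |M − E| = 37.52.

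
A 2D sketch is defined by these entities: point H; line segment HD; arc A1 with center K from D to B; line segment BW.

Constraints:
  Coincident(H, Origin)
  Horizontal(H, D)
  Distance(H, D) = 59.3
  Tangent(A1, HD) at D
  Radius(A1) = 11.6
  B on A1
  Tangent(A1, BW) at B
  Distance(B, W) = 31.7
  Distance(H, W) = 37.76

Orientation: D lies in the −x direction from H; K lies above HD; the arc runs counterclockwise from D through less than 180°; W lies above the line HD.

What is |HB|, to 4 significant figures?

51.42

H is at the origin; H and D share the same y with |HD| = 59.3 and D on the −x side, so D = (-59.30, 0.000). Since A1 is tangent to HD there, KD ⟂ HD, so K = D + (0, 11.6) = (-59.30, 11.60). Since KB ⟂ BW (tangency), |KW| = √(11.6² + 31.7²) = 33.76 regardless of where B sits on A1. So W lies on both circle(H, 37.76) and circle(K, 33.76); the above-HD intersection is W = (-28.31, 24.99). B is the foot of the tangent from W: B = (-51.32, 3.180).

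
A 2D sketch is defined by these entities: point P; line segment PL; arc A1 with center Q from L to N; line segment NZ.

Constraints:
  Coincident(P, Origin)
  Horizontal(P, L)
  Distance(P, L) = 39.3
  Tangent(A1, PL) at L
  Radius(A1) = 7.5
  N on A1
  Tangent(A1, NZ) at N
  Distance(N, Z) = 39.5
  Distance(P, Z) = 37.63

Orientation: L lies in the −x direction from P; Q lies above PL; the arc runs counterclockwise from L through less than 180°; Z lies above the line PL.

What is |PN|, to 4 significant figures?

33.25

P is at the origin; PL is horizontal with |PL| = 39.3 and L on the −x side, so L = (-39.30, 0.000). Tangency of A1 to PL means the radius QL is perpendicular to PL, so Q = L + (0, 7.5) = (-39.30, 7.500). Since QN ⟂ NZ (tangency), |QZ| = √(7.5² + 39.5²) = 40.21 regardless of where N sits on A1. So Z lies on both circle(P, 37.63) and circle(Q, 40.21); the above-PL intersection is Z = (-10.94, 36.00). N is the foot of the tangent from Z: N = (-33.09, 3.295).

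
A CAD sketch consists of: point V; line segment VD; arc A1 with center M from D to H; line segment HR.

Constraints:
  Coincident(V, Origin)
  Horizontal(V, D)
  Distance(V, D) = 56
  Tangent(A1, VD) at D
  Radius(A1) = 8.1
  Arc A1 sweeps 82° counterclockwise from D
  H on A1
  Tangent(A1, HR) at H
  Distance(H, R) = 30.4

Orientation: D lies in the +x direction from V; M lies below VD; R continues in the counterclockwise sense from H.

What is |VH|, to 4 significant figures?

48.48

V is at the origin; V and D share the same y with |VD| = 56.0 and D on the +x side, so D = (56.00, 0.000). A1 meets VD tangentially, so MD is at right angles to VD, so M = D + (0, -8.1) = (56.00, -8.100). On A1, D sits at bearing 90° from M; an 82° counterclockwise sweep puts H at bearing 172°, so H = M + 8.1·(cos 172°, sin 172°) = (47.98, -6.973). Then |VH| = |H − V| = 48.48.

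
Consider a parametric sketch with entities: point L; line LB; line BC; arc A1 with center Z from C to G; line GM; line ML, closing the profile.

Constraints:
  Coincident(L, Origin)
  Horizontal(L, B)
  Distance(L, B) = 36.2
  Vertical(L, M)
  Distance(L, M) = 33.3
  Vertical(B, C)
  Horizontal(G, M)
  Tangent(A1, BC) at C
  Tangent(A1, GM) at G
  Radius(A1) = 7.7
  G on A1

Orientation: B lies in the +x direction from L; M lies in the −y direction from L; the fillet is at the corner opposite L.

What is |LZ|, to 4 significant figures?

38.31

L is at the origin; LB is horizontal with |LB| = 36.2 and B on the +x side, so B = (36.20, 0.000). L and M share the same x with |LM| = 33.3 and M on the −y side, so M = (0.000, -33.30). The virtual corner opposite L is at (36.20, -33.30). A1 meets BC tangentially, so ZC is at right angles to BC and A1 meets GM tangentially, so ZG is at right angles to GM, with radius 7.7, so the center Z sits 7.7 in from both sides at Z = (28.50, -25.60). Then |LZ| = |Z − L| = 38.31.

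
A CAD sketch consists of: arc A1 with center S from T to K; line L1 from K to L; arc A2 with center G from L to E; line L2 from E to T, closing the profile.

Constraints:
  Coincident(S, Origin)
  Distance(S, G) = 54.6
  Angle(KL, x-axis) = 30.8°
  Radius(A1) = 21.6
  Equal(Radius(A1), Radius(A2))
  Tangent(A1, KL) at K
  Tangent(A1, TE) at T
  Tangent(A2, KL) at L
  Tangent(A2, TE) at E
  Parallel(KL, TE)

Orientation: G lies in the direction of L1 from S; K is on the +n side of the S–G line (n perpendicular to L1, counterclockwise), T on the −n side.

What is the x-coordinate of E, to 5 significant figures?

57.959

The slot axis is L1's direction at 30.8°, so u = (cos 30.8°, sin 30.8°) = (0.85896, 0.51204) and n = (−sin 30.8°, cos 30.8°) = (-0.51204, 0.85896). S is at the origin and G lies 54.6 along u from S, so G = 54.6·u = (46.899, 27.958). Tangency of A1 to both parallel lines with radius 21.6 puts K and T at S ± 21.6·n: K = (-11.060, 18.554), T = (11.060, -18.554). Equal radii place L and E the same way about G: L = G + 21.6·n = (35.839, 46.511), E = G − 21.6·n = (57.959, 9.4040). So E.x = 57.959.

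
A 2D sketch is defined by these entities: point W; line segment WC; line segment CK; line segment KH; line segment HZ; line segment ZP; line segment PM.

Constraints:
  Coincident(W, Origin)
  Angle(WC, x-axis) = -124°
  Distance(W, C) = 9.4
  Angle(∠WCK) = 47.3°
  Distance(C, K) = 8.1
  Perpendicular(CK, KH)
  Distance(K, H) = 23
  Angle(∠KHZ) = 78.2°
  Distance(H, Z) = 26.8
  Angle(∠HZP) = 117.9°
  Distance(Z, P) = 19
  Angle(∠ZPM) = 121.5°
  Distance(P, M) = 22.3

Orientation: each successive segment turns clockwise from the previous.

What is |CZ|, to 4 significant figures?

25.21

W is at the origin; WC runs at -124.0° with length 9.4, so C = (-5.256, -7.793). ∠WCK = 47.3° gives CK at 103.3° from the x-axis; with |CK| = 8.1, K = (-7.120, 0.08980). CK is perpendicular to KH, so KH runs at 13.30°; with |KH| = 23.0, H = (15.26, 5.381). ∠KHZ = 78.2° gives HZ at -88.50° from the x-axis; with |HZ| = 26.8, Z = (15.96, -21.41). Then |CZ| = |Z − C| = 25.21.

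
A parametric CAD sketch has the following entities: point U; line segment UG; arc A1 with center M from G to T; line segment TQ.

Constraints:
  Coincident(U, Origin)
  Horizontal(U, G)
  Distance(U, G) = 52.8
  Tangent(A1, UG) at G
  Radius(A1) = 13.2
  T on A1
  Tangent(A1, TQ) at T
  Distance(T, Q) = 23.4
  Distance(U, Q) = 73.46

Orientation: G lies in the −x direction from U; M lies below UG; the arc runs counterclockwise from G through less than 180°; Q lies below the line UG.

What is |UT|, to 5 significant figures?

67.558

Checks: ∠(MG, GU) = 90.00° ✓; |MT| = 13.20 ✓; ∠(MT, TQ) = 90.00° ✓; |TQ| = 23.40 ✓; |UQ| = 73.46 ✓.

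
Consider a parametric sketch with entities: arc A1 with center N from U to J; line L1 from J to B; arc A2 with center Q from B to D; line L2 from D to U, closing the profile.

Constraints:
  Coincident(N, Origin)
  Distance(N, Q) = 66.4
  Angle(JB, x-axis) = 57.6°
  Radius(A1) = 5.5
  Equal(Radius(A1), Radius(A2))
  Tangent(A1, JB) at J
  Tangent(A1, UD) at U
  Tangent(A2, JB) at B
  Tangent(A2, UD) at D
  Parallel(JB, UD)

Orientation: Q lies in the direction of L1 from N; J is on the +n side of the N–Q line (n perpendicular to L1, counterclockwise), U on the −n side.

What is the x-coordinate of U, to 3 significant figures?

4.64

N is at the origin and Q lies 66.4 along u from N, so Q = 66.4·u = (35.6, 56.1). Tangency of A1 to both parallel lines with radius 5.5 puts J and U at N ± 5.5·n: J = (-4.64, 2.95), U = (4.64, -2.95). So U.x = 4.64.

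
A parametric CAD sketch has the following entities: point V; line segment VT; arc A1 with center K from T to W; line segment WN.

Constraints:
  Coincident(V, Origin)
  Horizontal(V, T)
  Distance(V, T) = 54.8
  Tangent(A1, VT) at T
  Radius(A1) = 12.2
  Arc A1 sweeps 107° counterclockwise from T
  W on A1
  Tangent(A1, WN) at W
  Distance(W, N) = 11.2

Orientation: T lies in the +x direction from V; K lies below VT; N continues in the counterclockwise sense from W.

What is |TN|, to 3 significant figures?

27.8

On A1, T sits at bearing 90° from K; a 107° counterclockwise sweep puts W at bearing 197°, so W = K + 12.2·(cos 197°, sin 197°) = (43.1, -15.8). Tangency of A1 to WN means the radius KW is perpendicular to WN, so WN runs along (−sin 197°, cos 197°); with |WN| = 11.2, N = (46.4, -26.5). Then |TN| = |N − T| = 27.8.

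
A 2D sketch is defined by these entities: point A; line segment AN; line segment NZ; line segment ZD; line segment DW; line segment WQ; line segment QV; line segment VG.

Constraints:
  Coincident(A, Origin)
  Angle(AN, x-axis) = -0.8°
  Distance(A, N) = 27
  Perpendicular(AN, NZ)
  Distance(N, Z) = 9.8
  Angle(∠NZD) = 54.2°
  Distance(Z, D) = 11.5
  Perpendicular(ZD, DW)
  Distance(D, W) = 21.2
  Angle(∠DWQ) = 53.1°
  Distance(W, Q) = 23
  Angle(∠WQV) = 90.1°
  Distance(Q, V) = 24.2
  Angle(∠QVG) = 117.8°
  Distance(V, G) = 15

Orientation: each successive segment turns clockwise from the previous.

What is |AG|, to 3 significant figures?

5.51

A is at the origin; AN runs at -0.8° with length 27.0, so N = (27.0, -0.377). AN ⟂ NZ, so NZ runs at -90.8°; with |NZ| = 9.8, Z = (26.9, -10.2). ∠NZD = 54.2° gives ZD at 143° from the x-axis; with |ZD| = 11.5, D = (17.6, -3.32). ZD is perpendicular to DW, so DW runs at 53.4°; with |DW| = 21.2, W = (30.3, 13.7). ∠DWQ = 53.1° gives WQ at -73.5° from the x-axis; with |WQ| = 23.0, Q = (36.8, -8.35). ∠WQV = 90.1° gives QV at -163° from the x-axis; with |QV| = 24.2, V = (13.6, -15.3). ∠QVG = 117.8° gives VG at 134° from the x-axis; with |VG| = 15.0, G = (3.11, -4.55). Then |AG| = |G − A| = 5.51.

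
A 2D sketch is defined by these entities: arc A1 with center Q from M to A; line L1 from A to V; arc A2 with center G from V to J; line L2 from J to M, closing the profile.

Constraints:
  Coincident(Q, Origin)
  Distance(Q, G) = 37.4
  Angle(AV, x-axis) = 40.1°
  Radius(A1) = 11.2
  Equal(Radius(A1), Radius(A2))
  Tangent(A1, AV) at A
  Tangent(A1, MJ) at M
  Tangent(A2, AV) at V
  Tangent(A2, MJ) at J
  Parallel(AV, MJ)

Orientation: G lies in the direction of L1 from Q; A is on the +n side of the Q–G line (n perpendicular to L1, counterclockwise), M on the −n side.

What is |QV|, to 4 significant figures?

39.04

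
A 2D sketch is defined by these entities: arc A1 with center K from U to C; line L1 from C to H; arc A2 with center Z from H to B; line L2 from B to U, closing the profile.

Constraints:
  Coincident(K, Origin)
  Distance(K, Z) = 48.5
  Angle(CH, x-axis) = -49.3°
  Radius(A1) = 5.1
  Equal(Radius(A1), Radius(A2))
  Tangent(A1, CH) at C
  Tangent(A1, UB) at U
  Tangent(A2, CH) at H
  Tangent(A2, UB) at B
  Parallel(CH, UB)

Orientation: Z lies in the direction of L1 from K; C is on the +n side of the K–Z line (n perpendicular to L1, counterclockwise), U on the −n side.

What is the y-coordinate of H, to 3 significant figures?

-33.4

The slot axis is L1's direction at -49.3°, so u = (cos -49.3°, sin -49.3°) = (0.652, -0.758) and n = (−sin -49.3°, cos -49.3°) = (0.758, 0.652). K is at the origin and Z lies 48.5 along u from K, so Z = 48.5·u = (31.6, -36.8). Tangency of A1 to both parallel lines with radius 5.1 puts C and U at K ± 5.1·n: C = (3.87, 3.33), U = (-3.87, -3.33). Equal radii place H and B the same way about Z: H = Z + 5.1·n = (35.5, -33.4), B = Z − 5.1·n = (27.8, -40.1). So H.y = -33.4.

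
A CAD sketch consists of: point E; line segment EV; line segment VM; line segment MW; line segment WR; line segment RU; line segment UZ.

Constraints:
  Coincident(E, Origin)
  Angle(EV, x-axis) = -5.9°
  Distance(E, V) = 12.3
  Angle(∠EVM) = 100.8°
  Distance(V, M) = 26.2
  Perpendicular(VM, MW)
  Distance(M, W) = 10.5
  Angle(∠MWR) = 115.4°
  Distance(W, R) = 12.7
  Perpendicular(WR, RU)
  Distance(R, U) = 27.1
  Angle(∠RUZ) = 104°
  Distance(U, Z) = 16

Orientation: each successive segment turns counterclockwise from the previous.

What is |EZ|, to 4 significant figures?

35.53

WR ⟂ RU, so RU runs at -42.10°; with |RU| = 27.1, U = (21.30, -0.7438). ∠RUZ = 104.0° gives UZ at 33.90° from the x-axis; with |UZ| = 16.0, Z = (34.58, 8.180). Then |EZ| = |Z − E| = 35.53.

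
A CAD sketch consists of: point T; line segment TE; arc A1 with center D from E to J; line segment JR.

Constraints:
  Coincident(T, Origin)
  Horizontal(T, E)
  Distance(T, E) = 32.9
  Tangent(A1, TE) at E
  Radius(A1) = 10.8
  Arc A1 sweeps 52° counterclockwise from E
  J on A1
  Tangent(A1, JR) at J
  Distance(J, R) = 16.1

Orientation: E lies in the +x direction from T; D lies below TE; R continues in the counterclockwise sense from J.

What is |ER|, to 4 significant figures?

24.96

T is at the origin; TE is horizontal with |TE| = 32.9 and E on the +x side, so E = (32.90, 0.000). Tangency of A1 to TE means the radius DE is perpendicular to TE, so D = E + (0, -10.8) = (32.90, -10.80). On A1, E sits at bearing 90° from D; a 52° counterclockwise sweep puts J at bearing 142°, so J = D + 10.8·(cos 142°, sin 142°) = (24.39, -4.151). A1 meets JR tangentially, so DJ is at right angles to JR, so JR runs along (−sin 142°, cos 142°); with |JR| = 16.1, R = (14.48, -16.84). Then |ER| = |R − E| = 24.96.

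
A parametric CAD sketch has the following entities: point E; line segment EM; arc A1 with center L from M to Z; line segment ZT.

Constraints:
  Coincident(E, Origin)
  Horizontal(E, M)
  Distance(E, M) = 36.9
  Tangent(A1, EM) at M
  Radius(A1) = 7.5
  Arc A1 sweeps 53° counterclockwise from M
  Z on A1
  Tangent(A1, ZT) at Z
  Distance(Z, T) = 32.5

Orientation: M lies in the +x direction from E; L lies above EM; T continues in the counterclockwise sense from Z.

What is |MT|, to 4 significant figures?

38.61

On A1, M sits at bearing -90° from L; a 53° counterclockwise sweep puts Z at bearing -37°, so Z = L + 7.5·(cos -37°, sin -37°) = (42.89, 2.986). A1 meets ZT tangentially, so LZ is at right angles to ZT, so ZT runs along (−sin -37°, cos -37°); with |ZT| = 32.5, T = (62.45, 28.94). Then |MT| = |T − M| = 38.61.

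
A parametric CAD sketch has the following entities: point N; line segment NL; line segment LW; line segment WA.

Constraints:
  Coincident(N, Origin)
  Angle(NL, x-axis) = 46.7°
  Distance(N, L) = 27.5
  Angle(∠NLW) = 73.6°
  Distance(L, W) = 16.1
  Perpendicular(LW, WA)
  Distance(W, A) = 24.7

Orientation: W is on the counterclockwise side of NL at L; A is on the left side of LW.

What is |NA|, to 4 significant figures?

8.503

N is at the origin; NL runs at 46.7° with length 27.5, so L = 27.5·(cos 46.7°, sin 46.7°) = (18.86, 20.01). ∠NLW = 73.6°, so LW runs at 46.7° + (180° − 73.6°) = 153.1° from the x-axis; with |LW| = 16.1, W = L + 16.1·(cos 153.1°, sin 153.1°) = (4.502, 27.30). LW ⟂ WA; with |WA| = 24.7 on the left of LW, A = W + 24.7·(-0.4524, -0.8918) = (-6.673, 5.271). Then |NA| = |A − N| = 8.503.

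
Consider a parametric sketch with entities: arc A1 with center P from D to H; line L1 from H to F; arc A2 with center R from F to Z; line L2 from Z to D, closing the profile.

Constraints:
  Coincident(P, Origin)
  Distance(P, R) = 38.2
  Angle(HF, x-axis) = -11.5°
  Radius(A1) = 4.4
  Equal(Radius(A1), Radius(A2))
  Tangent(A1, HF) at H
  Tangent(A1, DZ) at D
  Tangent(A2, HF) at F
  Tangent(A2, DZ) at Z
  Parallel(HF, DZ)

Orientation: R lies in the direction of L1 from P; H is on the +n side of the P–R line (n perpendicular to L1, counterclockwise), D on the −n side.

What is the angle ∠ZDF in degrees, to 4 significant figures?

12.97°

Tangency of A1 to both parallel lines with radius 4.4 puts H and D at P ± 4.4·n: H = (0.8772, 4.312), D = (-0.8772, -4.312). Equal radii place F and Z the same way about R: F = R + 4.4·n = (38.31, -3.304), Z = R − 4.4·n = (36.56, -11.93). Then cos ∠ZDF = DZ·DF / (|DZ||DF|), giving 12.97°.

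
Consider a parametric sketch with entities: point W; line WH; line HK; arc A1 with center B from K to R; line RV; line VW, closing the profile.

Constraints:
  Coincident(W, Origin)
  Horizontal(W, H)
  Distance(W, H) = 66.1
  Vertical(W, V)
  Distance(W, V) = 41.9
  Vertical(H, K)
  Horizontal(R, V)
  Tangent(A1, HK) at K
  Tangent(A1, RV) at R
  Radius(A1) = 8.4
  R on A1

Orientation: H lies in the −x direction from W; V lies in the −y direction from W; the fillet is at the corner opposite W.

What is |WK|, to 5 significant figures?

74.104

W is at the origin; W and H share the same y with |WH| = 66.1 and H on the −x side, so H = (-66.100, 0.0000). WV is vertical with |WV| = 41.9 and V on the −y side, so V = (0.0000, -41.900). The virtual corner opposite W is at (-66.100, -41.900). Since A1 is tangent to HK there, BK ⟂ HK and A1 meets RV tangentially, so BR is at right angles to RV, with radius 8.4, so the center B sits 8.4 in from both sides at B = (-57.700, -33.500). That places the tangent points at K = (-66.100, -33.500) on HK and R = (-57.700, -41.900) on RV. Then |WK| = |K − W| = 74.104.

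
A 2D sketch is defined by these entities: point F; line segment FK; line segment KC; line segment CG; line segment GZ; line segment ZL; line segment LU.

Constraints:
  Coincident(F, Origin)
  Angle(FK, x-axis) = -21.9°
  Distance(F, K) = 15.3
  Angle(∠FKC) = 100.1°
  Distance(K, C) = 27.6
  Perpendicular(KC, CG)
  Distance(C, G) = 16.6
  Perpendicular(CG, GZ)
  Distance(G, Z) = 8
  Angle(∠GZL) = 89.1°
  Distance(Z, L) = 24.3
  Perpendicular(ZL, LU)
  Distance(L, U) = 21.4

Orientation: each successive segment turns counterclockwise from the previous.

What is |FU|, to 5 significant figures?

49.440

F is at the origin; FK runs at -21.9° with length 15.3, so K = (14.196, -5.7067). ∠FKC = 100.1° gives KC at 58.000° from the x-axis; with |KC| = 27.6, C = (28.822, 17.699). KC ⟂ CG, so CG runs at 148.00°; with |CG| = 16.6, G = (14.744, 26.496). CG ⟂ GZ, so GZ runs at -122.00°; with |GZ| = 8.0, Z = (10.505, 19.712). ∠GZL = 89.1° gives ZL at -31.100° from the x-axis; with |ZL| = 24.3, L = (31.312, 7.1599). ZL is perpendicular to LU, so LU runs at 58.900°; with |LU| = 21.4, U = (42.366, 25.484). Then |FU| = |U − F| = 49.440.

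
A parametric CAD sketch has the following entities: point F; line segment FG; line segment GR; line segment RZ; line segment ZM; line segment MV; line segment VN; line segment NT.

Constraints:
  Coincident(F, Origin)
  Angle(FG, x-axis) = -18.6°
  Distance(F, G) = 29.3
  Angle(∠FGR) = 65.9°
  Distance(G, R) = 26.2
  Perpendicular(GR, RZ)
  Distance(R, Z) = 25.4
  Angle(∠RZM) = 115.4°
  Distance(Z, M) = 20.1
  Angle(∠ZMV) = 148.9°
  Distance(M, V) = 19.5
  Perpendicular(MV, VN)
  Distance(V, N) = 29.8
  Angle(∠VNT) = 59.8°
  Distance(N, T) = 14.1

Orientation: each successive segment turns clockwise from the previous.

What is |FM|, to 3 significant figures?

8.26

F is at the origin; FG runs at -18.6° with length 29.3, so G = (27.8, -9.35). ∠FGR = 65.9° gives GR at -133° from the x-axis; with |GR| = 26.2, R = (10.0, -28.6). GR is perpendicular to RZ, so RZ runs at 137°; with |RZ| = 25.4, Z = (-8.66, -11.4). ∠RZM = 115.4° gives ZM at 72.7° from the x-axis; with |ZM| = 20.1, M = (-2.69, 7.82). Then |FM| = |M − F| = 8.26.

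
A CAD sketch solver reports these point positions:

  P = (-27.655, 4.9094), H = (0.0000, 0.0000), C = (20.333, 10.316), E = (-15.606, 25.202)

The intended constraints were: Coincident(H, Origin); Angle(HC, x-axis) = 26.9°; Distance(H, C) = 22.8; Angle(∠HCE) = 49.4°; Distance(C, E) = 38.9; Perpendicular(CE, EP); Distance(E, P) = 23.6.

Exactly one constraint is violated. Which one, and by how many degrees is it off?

Perpendicular(CE, EP) — off by 8.20°.

H = (0.00, 0.00) ✓; HC at 26.90° ✓; |HC| = 22.80 ✓; ∠HCE = 49.40° ✓; |CE| = 38.90 ✓; ∠(CE, EP) = 81.80° ✗; |EP| = 23.60 ✓.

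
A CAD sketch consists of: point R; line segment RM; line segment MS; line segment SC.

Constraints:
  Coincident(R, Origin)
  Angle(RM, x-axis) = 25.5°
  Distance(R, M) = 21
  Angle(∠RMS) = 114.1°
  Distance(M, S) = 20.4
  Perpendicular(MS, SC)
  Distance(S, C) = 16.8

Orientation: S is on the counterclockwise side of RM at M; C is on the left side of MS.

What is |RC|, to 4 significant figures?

29.07

∠RMS = 114.1°, so MS runs at 25.5° + (180° − 114.1°) = 91.40° from the x-axis; with |MS| = 20.4, S = M + 20.4·(cos 91.40°, sin 91.40°) = (18.46, 29.43). The perpendicularity gives SC at right angles to MS; with |SC| = 16.8 on the left of MS, C = S + 16.8·(-0.9997, -0.02443) = (1.661, 29.02). Then |RC| = |C − R| = 29.07.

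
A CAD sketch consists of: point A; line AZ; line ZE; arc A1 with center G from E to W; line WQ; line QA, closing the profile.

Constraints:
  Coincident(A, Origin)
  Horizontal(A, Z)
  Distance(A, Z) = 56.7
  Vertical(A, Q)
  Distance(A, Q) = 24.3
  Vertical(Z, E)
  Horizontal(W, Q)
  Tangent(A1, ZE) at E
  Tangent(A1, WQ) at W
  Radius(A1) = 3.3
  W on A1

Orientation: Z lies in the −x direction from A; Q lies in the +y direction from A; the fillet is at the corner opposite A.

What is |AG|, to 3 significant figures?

57.4

A and Q share the same x with |AQ| = 24.3 and Q on the +y side, so Q = (0.00, 24.3). The virtual corner opposite A is at (-56.7, 24.3). Since A1 is tangent to ZE there, GE ⟂ ZE and tangency of A1 to WQ means the radius GW is perpendicular to WQ, with radius 3.3, so the center G sits 3.3 in from both sides at G = (-53.4, 21.0). Then |AG| = |G − A| = 57.4.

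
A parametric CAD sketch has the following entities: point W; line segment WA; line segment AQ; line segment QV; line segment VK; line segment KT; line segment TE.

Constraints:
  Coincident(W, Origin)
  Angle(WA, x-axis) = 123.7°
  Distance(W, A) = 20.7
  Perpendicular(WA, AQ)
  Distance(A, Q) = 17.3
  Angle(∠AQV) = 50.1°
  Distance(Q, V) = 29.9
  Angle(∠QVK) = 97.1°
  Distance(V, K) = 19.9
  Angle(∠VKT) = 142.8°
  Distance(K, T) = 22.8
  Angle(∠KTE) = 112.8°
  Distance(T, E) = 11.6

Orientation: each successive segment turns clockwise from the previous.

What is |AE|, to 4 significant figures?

24.78

∠VKT = 142.8° gives KT at 143.7° from the x-axis; with |KT| = 22.8, T = (-38.59, 10.28). ∠KTE = 112.8° gives TE at 76.50° from the x-axis; with |TE| = 11.6, E = (-35.89, 21.56). Then |AE| = |E − A| = 24.78.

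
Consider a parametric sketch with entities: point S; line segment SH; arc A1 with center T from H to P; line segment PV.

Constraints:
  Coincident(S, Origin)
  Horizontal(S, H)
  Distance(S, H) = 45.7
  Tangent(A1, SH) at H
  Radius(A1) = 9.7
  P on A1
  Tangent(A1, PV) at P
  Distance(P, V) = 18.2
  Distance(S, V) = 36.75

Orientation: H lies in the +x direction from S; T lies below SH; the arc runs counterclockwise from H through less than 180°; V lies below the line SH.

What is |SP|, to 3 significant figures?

37.3

Checks: |TP| = 9.700 ✓; ∠(TP, PV) = 90.00° ✓; |PV| = 18.20 ✓; |SV| = 36.75 ✓.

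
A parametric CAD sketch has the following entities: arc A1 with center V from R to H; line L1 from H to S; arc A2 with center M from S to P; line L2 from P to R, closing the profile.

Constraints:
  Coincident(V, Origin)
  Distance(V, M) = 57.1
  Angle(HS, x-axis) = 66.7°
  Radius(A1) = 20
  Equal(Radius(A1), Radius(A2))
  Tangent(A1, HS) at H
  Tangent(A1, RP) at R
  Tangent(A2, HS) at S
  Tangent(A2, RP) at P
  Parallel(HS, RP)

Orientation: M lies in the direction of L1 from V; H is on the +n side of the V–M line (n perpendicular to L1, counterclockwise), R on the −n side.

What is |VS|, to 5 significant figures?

60.501

The slot axis is L1's direction at 66.7°, so u = (cos 66.7°, sin 66.7°) = (0.39555, 0.91845) and n = (−sin 66.7°, cos 66.7°) = (-0.91845, 0.39555). V is at the origin and M lies 57.1 along u from V, so M = 57.1·u = (22.586, 52.443). Tangency of A1 to both parallel lines with radius 20.0 puts H and R at V ± 20.0·n: H = (-18.369, 7.9109), R = (18.369, -7.9109). Equal radii place S and P the same way about M: S = M + 20.0·n = (4.2167, 60.354), P = M − 20.0·n = (40.955, 44.532). Then |VS| = |S − V| = 60.501.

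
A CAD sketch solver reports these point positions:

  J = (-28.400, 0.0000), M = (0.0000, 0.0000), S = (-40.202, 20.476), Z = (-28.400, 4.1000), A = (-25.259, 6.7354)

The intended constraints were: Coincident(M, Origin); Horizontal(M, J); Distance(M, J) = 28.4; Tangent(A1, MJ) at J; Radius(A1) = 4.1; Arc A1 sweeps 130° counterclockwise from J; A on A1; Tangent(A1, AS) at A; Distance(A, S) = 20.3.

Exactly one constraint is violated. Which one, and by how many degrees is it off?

Tangent(A1, AS) at A — off by 7.40°.

M = (0.00, 0.00) ✓; M.y = 0.00, J.y = 0.00 ✓; |MJ| = 28.40 ✓; ∠(ZJ, JM) = 90.00° ✓; |ZJ| = 4.100 ✓; bearing(Z→A) − bearing(Z→J) = 130.0° ✓; |ZA| = 4.100 ✓; ∠(ZA, AS) = 82.60° ✗; |AS| = 20.30 ✓.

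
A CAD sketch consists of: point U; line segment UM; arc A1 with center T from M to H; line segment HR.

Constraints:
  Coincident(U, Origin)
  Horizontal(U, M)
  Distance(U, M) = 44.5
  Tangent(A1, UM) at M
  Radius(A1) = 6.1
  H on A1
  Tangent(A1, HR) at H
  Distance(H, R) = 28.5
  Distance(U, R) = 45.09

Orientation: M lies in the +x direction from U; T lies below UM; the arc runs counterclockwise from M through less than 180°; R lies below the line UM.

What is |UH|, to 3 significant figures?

38.9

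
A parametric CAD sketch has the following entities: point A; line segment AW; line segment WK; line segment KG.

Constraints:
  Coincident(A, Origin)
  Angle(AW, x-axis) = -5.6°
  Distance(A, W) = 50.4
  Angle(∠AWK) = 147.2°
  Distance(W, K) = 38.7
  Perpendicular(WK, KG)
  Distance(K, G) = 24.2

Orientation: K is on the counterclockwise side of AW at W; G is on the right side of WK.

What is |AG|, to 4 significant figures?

96.04

∠AWK = 147.2°, so WK runs at -5.6° + (180° − 147.2°) = 27.20° from the x-axis; with |WK| = 38.7, K = W + 38.7·(cos 27.20°, sin 27.20°) = (84.58, 12.77). The perpendicularity gives KG at right angles to WK; with |KG| = 24.2 on the right of WK, G = K + 24.2·(0.4571, -0.8894) = (95.64, -8.752). Then |AG| = |G − A| = 96.04.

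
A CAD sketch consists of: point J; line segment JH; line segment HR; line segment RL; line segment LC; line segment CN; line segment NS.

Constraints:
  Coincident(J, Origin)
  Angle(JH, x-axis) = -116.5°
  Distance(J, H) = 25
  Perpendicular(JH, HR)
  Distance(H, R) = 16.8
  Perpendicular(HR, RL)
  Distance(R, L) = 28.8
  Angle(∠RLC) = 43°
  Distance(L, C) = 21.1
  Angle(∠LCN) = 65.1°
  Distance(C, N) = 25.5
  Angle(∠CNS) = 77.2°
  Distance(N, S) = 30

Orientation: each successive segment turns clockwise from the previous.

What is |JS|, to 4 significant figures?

31.18

J is at the origin; JH runs at -116.5° with length 25.0, so H = (-11.15, -22.37). JH is perpendicular to HR, so HR runs at 153.5°; with |HR| = 16.8, R = (-26.19, -14.88). HR ⟂ RL, so RL runs at 63.50°; with |RL| = 28.8, L = (-13.34, 10.90). ∠RLC = 43.0° gives LC at -73.50° from the x-axis; with |LC| = 21.1, C = (-7.347, -9.334). ∠LCN = 65.1° gives CN at 171.6° from the x-axis; with |CN| = 25.5, N = (-32.57, -5.609). ∠CNS = 77.2° gives NS at 68.80° from the x-axis; with |NS| = 30.0, S = (-21.72, 22.36). Then |JS| = |S − J| = 31.18.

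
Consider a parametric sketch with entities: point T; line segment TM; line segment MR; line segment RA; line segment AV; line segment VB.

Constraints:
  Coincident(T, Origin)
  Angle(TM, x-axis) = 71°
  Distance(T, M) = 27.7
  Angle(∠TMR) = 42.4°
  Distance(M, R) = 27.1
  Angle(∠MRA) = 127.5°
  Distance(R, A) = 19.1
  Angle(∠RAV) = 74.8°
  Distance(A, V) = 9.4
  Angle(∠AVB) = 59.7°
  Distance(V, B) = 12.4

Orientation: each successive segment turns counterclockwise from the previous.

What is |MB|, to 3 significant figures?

32.4

T is at the origin; TM runs at 71.0° with length 27.7, so M = (9.02, 26.2). ∠TMR = 42.4° gives MR at -151° from the x-axis; with |MR| = 27.1, R = (-14.8, 13.2). ∠MRA = 127.5° gives RA at -98.9° from the x-axis; with |RA| = 19.1, A = (-17.7, -5.65). ∠RAV = 74.8° gives AV at 6.30° from the x-axis; with |AV| = 9.4, V = (-8.39, -4.62). ∠AVB = 59.7° gives VB at 127° from the x-axis; with |VB| = 12.4, B = (-15.8, 5.33). Then |MB| = |B − M| = 32.4.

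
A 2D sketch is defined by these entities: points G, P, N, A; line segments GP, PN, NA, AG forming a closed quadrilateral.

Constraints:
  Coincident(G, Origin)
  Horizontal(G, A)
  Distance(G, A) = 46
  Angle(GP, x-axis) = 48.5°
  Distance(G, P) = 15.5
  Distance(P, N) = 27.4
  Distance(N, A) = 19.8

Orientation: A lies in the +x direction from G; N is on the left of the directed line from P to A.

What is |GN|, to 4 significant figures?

40.99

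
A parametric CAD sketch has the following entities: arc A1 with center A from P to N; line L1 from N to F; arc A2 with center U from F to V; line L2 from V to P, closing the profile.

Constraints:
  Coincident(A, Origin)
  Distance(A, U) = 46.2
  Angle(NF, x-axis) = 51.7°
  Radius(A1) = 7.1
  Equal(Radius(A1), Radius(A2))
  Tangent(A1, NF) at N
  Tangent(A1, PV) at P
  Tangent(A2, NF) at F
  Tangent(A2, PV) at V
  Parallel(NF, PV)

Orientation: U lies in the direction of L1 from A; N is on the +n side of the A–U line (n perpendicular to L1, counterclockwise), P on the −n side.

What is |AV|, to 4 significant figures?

46.74

The slot axis is L1's direction at 51.7°, so u = (cos 51.7°, sin 51.7°) = (0.6198, 0.7848) and n = (−sin 51.7°, cos 51.7°) = (-0.7848, 0.6198). A is at the origin and U lies 46.2 along u from A, so U = 46.2·u = (28.63, 36.26). Tangency of A1 to both parallel lines with radius 7.1 puts N and P at A ± 7.1·n: N = (-5.572, 4.400), P = (5.572, -4.400). Equal radii place F and V the same way about U: F = U + 7.1·n = (23.06, 40.66), V = U − 7.1·n = (34.21, 31.86). Then |AV| = |V − A| = 46.74.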